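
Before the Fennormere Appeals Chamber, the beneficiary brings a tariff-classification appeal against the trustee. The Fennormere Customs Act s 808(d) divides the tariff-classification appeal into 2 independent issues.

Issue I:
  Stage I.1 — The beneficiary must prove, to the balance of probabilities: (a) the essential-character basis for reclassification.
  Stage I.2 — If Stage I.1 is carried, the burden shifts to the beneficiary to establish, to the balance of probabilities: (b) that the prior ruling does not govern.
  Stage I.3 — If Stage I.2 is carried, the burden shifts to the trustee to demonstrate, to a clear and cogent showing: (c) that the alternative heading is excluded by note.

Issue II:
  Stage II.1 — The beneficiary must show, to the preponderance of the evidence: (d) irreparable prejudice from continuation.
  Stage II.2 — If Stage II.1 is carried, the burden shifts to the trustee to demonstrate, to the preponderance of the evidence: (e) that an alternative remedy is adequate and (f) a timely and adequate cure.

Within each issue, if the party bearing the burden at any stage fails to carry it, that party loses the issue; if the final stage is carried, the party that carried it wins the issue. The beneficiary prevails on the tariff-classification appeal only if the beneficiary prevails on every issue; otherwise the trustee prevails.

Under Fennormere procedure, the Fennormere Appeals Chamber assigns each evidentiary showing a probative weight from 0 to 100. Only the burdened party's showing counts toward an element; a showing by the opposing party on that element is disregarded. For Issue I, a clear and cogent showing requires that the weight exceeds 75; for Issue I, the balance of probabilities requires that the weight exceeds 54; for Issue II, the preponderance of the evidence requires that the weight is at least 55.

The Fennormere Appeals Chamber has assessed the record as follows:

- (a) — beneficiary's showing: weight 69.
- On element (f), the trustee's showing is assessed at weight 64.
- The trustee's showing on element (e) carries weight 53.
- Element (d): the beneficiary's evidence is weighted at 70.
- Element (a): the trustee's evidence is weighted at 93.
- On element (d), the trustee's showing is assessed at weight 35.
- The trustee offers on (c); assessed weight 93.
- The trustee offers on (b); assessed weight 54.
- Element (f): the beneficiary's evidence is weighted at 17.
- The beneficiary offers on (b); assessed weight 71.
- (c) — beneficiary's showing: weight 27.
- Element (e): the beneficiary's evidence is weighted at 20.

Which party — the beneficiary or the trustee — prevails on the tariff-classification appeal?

— Issue I —
Stage I.1 (beneficiary, the balance of probabilities, weight exceeds 54): (a) 69 (trustee's 93 disregarded) > 54 — meets.
  Stage I.1 carried; the burden remains with the beneficiary.
Stage I.2 (beneficiary, the balance of probabilities, weight exceeds 54): (b) 71 (trustee's 54 disregarded) > 54 — meets.
  Stage I.2 carried; the burden shifts to the trustee.
Stage I.3 (trustee, a clear and cogent showing, weight exceeds 75): (c) 93 (beneficiary's 27 disregarded) > 75 — meets.
  Stage I.3 carried; the final stage is satisfied.
Every stage carried; the trustee prevails on this issue.
— Issue II —
Stage II.1 — burden on beneficiary; standard: the preponderance of the evidence (weight is at least 55).
    (d): 70 (trustee's 35 disregarded) ≥ 55 [met]
  The beneficiary carries Stage II.1; the trustee now bears the burden.
Stage II.2 — burden on trustee; standard: the preponderance of the evidence (weight is at least 55).
    (e): 53 (beneficiary's 20 disregarded) < 55 [not met]
    (f): 64 (beneficiary's 17 disregarded) ≥ 55 [met]
  The trustee does not carry Stage II.2.
So the beneficiary prevails on this issue.
Per-issue: Issue I → trustee; Issue II → beneficiary. The beneficiary must prevail on every issue; overall, the trustee prevails.

trustee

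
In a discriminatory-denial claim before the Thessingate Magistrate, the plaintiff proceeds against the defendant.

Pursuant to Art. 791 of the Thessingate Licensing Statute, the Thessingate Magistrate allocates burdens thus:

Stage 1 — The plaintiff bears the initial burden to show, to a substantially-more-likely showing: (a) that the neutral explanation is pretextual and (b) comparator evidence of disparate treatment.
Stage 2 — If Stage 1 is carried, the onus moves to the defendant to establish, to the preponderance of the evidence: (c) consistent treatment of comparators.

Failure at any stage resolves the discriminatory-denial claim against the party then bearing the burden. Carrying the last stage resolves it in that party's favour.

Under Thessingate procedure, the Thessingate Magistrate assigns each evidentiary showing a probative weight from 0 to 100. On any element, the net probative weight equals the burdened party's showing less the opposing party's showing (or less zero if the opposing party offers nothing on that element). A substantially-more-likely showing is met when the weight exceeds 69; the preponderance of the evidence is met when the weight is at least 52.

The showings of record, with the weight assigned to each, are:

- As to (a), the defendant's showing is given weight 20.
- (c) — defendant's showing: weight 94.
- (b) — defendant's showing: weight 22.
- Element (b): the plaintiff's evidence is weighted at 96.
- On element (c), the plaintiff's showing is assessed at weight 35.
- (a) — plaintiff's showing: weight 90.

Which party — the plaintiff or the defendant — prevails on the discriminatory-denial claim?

defendant

At Stage 1 the plaintiff must meet a substantially-more-likely showing (weight exceeds 69): on (a) the weight is 90 less the opposing 20 gives net 70, which does exceed 69, so (a) meets the standard; on (b) the weight is 96 less the opposing 22 gives net 74, which does exceed 69, so (b) meets the standard.
  Stage 1 is satisfied; the onus moves to the defendant.
At Stage 2 the defendant must meet the preponderance of the evidence (weight is at least 52): on (c) the weight is 94 less the opposing 35 gives net 59, ≥ 52, so (c) meets the standard.
  Stage 2 carried; the final stage is satisfied.
All stages carried — the defendant prevails.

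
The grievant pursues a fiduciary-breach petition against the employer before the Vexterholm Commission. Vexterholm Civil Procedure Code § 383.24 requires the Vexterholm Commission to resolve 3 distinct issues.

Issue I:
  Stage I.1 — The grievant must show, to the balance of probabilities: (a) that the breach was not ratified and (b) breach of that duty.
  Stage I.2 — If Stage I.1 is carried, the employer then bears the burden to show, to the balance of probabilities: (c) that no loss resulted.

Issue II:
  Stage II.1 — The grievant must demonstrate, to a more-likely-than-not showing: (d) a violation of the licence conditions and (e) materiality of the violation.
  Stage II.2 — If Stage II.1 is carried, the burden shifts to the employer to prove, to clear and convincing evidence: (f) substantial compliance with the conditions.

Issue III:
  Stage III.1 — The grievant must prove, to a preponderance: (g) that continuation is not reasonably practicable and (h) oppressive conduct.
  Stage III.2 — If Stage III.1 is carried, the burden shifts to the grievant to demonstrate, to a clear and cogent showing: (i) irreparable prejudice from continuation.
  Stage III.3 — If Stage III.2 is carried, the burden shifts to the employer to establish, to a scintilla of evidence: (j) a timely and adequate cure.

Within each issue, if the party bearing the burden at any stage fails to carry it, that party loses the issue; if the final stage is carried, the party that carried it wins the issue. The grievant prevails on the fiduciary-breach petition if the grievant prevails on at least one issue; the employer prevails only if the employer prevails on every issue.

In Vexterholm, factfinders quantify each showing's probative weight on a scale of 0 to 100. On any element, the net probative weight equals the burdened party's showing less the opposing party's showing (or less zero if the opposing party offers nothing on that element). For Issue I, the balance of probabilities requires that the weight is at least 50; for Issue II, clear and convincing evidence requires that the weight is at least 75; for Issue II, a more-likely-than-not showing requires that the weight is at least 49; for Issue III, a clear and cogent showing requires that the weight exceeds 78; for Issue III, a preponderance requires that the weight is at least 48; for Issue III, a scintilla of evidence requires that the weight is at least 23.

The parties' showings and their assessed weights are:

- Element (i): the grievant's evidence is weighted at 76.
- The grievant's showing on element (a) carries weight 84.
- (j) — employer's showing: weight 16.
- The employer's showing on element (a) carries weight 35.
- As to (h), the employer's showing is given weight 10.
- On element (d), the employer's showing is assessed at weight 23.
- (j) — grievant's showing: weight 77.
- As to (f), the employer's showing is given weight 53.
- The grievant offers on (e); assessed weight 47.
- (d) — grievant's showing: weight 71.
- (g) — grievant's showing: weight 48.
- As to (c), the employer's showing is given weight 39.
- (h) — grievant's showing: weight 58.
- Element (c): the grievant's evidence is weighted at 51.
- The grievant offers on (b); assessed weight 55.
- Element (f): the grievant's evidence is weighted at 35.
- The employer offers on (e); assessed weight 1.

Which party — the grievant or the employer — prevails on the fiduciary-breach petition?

employer

— Issue I —
Stage I.1 — burden on grievant; standard: the balance of probabilities (weight is at least 50).
    (a): 84 − 35 = 49 < 50 [not met]
    (b): 55 ≥ 50 [met]
  Stage I.1 not carried; the grievant fails its burden.
The employer prevails on this issue.
— Issue II —
Stage II.1 (grievant, a more-likely-than-not showing, weight is at least 49): (d) net 71−23=48 < 49 — fails; (e) net 47−1=46 < 49 — fails.
  Not every element is met, so the grievant fails to carry Stage II.1.
The analysis ends at Stage II.1; the employer prevails on this issue.
— Issue III —
Stage III.1 — burden on grievant; standard: a preponderance (weight is at least 48).
    (g): 48 ≥ 48 [met]
    (h): 58 − 10 = 48 ≥ 48 [met]
  All elements met. The grievant retains the burden for Stage III.2.
Stage III.2 — burden on grievant; standard: a clear and cogent showing (weight exceeds 78).
    (i): 76 ≤ 78 [not met]
  Not every element is met, so the grievant fails to carry Stage III.2.
The analysis ends at Stage III.2; the employer prevails on this issue.
Per-issue: Issue I → employer; Issue II → employer; Issue III → employer. The grievant must prevail on at least one issue; overall, the employer prevails.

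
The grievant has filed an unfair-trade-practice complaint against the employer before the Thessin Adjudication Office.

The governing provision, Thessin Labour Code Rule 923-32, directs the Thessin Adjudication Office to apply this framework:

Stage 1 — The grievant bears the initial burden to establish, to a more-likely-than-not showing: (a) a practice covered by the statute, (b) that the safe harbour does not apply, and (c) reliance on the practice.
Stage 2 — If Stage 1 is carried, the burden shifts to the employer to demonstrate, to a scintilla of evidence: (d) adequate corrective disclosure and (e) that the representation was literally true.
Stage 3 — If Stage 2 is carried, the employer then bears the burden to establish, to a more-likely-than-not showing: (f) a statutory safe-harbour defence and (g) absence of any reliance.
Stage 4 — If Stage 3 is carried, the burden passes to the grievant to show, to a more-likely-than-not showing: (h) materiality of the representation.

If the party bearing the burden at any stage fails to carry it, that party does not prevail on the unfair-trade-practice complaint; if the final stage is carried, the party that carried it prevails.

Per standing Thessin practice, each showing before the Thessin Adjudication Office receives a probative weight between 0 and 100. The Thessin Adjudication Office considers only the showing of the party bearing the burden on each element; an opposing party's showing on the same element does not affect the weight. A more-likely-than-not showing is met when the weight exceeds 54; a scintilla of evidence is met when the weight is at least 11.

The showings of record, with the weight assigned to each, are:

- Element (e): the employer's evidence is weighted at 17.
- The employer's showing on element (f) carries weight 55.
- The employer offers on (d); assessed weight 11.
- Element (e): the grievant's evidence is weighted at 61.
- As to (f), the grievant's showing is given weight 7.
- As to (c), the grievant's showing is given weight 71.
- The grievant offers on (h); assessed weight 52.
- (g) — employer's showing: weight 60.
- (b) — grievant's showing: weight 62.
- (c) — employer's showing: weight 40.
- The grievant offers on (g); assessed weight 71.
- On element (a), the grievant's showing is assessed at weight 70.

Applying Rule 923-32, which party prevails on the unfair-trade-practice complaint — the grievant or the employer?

At Stage 1 the grievant must meet a more-likely-than-not showing (weight exceeds 54): on (a) the weight is 70, which does exceed 54, so (a) meets the standard; on (b) the weight is 62, which does exceed 54, so (b) meets the standard; on (c) the weight is 71 (the employer's 40 is given no effect), > 54, so (c) meets the standard.
  All elements met. The burden passes to the employer.
At Stage 2 the employer must meet a scintilla of evidence (weight is at least 11): on (d) the weight is 11, which does reach 11, so (d) meets the standard; on (e) the weight is 17 (the grievant's 61 is given no effect), ≥ 11, so (e) meets the standard.
  Stage 2 carried; the burden remains with the employer.
At Stage 3 the employer must meet a more-likely-than-not showing (weight exceeds 54): on (f) the weight is 55 (the grievant's 7 is given no effect), which does exceed 54, so (f) meets the standard; on (g) the weight is 60 (the grievant's 71 is given no effect), > 54, so (g) meets the standard.
  Stage 3 carried; the burden shifts to the grievant.
At Stage 4 the grievant must meet a more-likely-than-not showing (weight exceeds 54): on (h) the weight is 52, which does not exceed 54, so (h) does not meet the standard.
  Not every element is met, so the grievant fails to carry Stage 4.
The analysis ends at Stage 4; the employer prevails.

employer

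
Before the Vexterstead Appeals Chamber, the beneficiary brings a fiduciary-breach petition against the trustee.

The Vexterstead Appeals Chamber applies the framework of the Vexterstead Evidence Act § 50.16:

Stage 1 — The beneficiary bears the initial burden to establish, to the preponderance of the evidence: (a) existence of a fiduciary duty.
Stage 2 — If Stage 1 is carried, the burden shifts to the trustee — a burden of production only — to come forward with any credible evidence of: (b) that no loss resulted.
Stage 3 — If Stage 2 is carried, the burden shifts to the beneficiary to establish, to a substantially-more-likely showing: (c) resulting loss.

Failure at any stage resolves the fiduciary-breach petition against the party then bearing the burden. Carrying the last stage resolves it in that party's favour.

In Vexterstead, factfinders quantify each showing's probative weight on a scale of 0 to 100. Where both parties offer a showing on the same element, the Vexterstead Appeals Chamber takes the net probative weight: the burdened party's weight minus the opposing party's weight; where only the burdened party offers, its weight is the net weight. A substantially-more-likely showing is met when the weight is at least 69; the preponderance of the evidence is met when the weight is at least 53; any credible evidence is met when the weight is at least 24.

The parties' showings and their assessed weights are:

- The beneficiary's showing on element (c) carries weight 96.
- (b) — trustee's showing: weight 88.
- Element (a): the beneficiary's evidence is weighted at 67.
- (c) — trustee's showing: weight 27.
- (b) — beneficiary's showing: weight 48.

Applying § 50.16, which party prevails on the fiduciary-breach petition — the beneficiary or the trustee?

Stage 1 — burden on beneficiary; standard: the preponderance of the evidence (weight is at least 53).
    (a): 67 ≥ 53 [met]
  Stage 1 is satisfied; the onus moves to the trustee.
Stage 2 — burden on trustee; standard: any credible evidence (weight is at least 24).
    (b): 88 − 48 = 40 ≥ 24 [met]
  All elements met. The burden passes to the beneficiary.
Stage 3 — burden on beneficiary; standard: a substantially-more-likely showing (weight is at least 69).
    (c): 96 − 27 = 69 ≥ 69 [met]
  All elements met at the final stage.
With every stage satisfied, the beneficiary prevails.

beneficiary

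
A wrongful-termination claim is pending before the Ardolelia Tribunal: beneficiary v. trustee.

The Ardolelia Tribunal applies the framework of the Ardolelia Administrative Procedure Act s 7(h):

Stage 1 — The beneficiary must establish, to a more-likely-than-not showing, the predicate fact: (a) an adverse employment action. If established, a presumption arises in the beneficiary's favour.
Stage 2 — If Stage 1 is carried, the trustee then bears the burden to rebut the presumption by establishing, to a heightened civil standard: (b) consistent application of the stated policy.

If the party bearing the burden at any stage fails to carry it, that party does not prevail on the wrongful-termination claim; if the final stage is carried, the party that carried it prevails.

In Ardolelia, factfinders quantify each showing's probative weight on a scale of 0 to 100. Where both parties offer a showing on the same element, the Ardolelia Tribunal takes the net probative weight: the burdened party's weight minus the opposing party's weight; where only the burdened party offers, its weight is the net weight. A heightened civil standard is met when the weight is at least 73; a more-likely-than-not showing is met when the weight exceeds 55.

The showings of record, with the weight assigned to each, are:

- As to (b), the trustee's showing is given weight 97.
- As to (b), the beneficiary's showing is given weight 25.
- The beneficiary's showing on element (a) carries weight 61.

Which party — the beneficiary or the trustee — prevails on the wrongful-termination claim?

Stage 1 (beneficiary, a more-likely-than-not showing, weight exceeds 55): (a) 61 > 55 — meets.
  Stage 1 is satisfied; the onus moves to the trustee.
Stage 2 (trustee, a heightened civil standard, weight is at least 73): (b) net 97−25=72 < 73 — fails.
  The trustee does not carry Stage 2.
The beneficiary prevails.

beneficiary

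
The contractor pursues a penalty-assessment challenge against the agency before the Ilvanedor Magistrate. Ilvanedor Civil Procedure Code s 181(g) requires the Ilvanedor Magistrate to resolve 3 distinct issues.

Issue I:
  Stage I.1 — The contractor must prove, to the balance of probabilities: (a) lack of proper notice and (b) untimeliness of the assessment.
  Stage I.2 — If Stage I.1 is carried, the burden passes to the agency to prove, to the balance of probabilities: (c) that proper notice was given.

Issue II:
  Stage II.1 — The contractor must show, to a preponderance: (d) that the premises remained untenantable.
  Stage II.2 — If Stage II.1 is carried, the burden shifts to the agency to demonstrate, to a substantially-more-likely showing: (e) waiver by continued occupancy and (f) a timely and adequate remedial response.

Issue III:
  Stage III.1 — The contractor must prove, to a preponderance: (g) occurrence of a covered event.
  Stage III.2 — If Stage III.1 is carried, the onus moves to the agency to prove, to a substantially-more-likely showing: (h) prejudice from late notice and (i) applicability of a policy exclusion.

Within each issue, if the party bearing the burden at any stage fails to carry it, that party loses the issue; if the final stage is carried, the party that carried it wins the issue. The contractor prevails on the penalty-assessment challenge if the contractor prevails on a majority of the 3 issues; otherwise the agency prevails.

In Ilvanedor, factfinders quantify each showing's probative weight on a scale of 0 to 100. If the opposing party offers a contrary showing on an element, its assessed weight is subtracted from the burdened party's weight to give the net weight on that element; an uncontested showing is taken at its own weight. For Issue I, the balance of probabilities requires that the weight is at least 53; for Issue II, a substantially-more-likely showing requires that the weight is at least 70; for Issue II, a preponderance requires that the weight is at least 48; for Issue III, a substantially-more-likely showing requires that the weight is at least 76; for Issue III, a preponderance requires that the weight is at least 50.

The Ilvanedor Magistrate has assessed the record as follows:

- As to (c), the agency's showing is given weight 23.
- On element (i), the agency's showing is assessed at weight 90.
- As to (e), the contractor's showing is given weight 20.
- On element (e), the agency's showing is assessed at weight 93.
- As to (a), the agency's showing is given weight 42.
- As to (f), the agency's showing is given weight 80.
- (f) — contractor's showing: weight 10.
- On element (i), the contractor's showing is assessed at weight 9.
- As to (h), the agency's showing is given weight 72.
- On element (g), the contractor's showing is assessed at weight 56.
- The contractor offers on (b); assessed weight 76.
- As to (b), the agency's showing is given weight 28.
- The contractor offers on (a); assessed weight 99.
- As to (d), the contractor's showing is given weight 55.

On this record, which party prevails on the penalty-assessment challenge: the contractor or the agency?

— Issue I —
Stage I.1 — burden on contractor; standard: the balance of probabilities (weight is at least 53).
    (a): 99 − 42 = 57 ≥ 53 [met]
    (b): 76 − 28 = 48 < 53 [not met]
  The contractor does not carry Stage I.1.
So the agency prevails on this issue.
— Issue II —
Stage II.1 (contractor, a preponderance, weight is at least 48): (d) 55 ≥ 48 — meets.
  Stage II.1 is satisfied; the onus moves to the agency.
Stage II.2 (agency, a substantially-more-likely showing, weight is at least 70): (e) net 93−20=73 ≥ 70 — meets; (f) net 80−10=70 ≥ 70 — meets.
  The agency carries the last stage.
Every stage carried; the agency prevails on this issue.
— Issue III —
Stage III.1 (contractor, a preponderance, weight is at least 50): (g) 56 ≥ 50 — meets.
  Stage III.1 is satisfied; the onus moves to the agency.
Stage III.2 (agency, a substantially-more-likely showing, weight is at least 76): (h) 72 < 76 — fails; (i) net 90−9=81 ≥ 76 — meets.
  Not every element is met, so the agency fails to carry Stage III.2.
The analysis ends at Stage III.2; the contractor prevails on this issue.
Per-issue: Issue I → agency; Issue II → agency; Issue III → contractor. The contractor must prevail on a majority of issues; overall, the agency prevails.

agency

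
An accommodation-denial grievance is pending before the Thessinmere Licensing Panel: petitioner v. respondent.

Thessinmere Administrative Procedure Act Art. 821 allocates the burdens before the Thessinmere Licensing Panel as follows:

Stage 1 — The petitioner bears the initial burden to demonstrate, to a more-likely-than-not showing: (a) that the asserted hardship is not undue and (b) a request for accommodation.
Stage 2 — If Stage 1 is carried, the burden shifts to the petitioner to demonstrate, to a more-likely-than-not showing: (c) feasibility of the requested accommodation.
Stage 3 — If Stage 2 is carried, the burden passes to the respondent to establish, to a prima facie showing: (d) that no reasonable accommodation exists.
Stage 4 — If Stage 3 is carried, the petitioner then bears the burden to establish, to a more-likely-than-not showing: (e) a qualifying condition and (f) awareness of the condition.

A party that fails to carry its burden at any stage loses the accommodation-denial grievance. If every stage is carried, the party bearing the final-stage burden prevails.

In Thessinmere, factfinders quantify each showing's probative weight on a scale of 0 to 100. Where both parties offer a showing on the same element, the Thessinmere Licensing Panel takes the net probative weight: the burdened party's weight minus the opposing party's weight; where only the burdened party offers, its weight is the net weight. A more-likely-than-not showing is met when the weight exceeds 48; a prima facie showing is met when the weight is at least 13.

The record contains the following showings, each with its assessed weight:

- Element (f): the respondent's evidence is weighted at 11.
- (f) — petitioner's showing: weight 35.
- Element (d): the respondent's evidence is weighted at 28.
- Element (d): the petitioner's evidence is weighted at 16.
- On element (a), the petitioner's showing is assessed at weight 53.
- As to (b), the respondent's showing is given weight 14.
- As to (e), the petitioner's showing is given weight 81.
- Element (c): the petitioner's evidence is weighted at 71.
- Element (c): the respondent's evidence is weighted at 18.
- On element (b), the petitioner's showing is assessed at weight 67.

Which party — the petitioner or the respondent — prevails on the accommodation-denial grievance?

petitioner

Stage 1 (petitioner, a more-likely-than-not showing, weight exceeds 48): (a) 53 > 48 — meets; (b) net 67−14=53 > 48 — meets.
  All elements met. The petitioner retains the burden for Stage 2.
Stage 2 (petitioner, a more-likely-than-not showing, weight exceeds 48): (c) net 71−18=53 > 48 — meets.
  Stage 2 carried; the burden shifts to the respondent.
Stage 3 (respondent, a prima facie showing, weight is at least 13): (d) net 28−16=12 < 13 — fails.
  Stage 3 not carried; the respondent fails its burden.
The petitioner prevails.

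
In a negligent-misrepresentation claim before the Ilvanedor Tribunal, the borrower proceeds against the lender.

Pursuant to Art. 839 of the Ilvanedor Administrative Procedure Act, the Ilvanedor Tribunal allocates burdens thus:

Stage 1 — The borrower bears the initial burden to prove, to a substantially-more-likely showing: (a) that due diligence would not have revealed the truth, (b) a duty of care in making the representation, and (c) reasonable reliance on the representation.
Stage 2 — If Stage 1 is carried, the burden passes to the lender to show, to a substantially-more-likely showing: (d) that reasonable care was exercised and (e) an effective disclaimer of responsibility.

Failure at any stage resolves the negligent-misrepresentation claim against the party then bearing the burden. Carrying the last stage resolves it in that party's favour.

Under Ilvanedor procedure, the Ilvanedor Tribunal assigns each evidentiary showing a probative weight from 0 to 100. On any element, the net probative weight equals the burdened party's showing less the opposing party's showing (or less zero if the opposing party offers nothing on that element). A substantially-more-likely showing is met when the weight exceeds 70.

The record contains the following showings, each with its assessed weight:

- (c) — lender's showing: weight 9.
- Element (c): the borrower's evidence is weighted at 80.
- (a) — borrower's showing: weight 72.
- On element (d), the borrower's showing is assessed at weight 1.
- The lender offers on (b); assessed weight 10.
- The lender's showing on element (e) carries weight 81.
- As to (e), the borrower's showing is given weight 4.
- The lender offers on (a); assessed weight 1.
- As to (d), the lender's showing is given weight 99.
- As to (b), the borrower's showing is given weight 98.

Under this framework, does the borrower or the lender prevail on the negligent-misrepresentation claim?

At Stage 1 the borrower must meet a substantially-more-likely showing (weight exceeds 70): on (a) the weight is 72 less the opposing 1 gives net 71, > 70, so (a) meets the standard; on (b) the weight is 98 less the opposing 10 gives net 88, which does exceed 70, so (b) meets the standard; on (c) the weight is 80 less the opposing 9 gives net 71, > 70, so (c) meets the standard.
  Stage 1 carried; the burden shifts to the lender.
At Stage 2 the lender must meet a substantially-more-likely showing (weight exceeds 70): on (d) the weight is 99 less the opposing 1 gives net 98, > 70, so (d) meets the standard; on (e) the weight is 81 less the opposing 4 gives net 77, which does exceed 70, so (e) meets the standard.
  All elements met at the final stage.
Every stage carried; the lender prevails.

lender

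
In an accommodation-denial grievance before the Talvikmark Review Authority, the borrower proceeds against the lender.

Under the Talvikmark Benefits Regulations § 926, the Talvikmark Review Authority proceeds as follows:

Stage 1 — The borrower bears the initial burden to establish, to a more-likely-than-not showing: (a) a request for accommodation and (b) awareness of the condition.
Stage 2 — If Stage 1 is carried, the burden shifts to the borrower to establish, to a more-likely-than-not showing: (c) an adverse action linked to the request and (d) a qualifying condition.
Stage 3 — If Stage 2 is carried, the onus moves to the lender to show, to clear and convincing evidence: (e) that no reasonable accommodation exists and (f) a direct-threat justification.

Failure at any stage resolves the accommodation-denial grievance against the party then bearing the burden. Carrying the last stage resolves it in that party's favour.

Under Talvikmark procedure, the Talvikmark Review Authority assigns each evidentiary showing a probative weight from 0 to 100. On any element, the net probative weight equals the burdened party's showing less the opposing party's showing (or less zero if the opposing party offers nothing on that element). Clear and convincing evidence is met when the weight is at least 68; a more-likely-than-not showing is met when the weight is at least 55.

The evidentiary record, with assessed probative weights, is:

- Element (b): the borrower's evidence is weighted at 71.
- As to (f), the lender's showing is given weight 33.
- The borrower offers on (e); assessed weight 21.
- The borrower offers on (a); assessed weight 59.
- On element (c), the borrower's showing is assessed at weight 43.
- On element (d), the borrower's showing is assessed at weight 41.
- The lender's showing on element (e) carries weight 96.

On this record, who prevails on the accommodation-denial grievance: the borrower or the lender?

lender

At Stage 1 the borrower must meet a more-likely-than-not showing (weight is at least 55): on (a) the weight is 59, which does reach 55, so (a) meets the standard; on (b) the weight is 71, ≥ 55, so (b) meets the standard.
  Stage 1 carried; the burden remains with the borrower.
At Stage 2 the borrower must meet a more-likely-than-not showing (weight is at least 55): on (c) the weight is 43, < 55, so (c) does not meet the standard; on (d) the weight is 41, which does not reach 55, so (d) does not meet the standard.
  Stage 2 not carried; the borrower fails its burden.
The lender prevails.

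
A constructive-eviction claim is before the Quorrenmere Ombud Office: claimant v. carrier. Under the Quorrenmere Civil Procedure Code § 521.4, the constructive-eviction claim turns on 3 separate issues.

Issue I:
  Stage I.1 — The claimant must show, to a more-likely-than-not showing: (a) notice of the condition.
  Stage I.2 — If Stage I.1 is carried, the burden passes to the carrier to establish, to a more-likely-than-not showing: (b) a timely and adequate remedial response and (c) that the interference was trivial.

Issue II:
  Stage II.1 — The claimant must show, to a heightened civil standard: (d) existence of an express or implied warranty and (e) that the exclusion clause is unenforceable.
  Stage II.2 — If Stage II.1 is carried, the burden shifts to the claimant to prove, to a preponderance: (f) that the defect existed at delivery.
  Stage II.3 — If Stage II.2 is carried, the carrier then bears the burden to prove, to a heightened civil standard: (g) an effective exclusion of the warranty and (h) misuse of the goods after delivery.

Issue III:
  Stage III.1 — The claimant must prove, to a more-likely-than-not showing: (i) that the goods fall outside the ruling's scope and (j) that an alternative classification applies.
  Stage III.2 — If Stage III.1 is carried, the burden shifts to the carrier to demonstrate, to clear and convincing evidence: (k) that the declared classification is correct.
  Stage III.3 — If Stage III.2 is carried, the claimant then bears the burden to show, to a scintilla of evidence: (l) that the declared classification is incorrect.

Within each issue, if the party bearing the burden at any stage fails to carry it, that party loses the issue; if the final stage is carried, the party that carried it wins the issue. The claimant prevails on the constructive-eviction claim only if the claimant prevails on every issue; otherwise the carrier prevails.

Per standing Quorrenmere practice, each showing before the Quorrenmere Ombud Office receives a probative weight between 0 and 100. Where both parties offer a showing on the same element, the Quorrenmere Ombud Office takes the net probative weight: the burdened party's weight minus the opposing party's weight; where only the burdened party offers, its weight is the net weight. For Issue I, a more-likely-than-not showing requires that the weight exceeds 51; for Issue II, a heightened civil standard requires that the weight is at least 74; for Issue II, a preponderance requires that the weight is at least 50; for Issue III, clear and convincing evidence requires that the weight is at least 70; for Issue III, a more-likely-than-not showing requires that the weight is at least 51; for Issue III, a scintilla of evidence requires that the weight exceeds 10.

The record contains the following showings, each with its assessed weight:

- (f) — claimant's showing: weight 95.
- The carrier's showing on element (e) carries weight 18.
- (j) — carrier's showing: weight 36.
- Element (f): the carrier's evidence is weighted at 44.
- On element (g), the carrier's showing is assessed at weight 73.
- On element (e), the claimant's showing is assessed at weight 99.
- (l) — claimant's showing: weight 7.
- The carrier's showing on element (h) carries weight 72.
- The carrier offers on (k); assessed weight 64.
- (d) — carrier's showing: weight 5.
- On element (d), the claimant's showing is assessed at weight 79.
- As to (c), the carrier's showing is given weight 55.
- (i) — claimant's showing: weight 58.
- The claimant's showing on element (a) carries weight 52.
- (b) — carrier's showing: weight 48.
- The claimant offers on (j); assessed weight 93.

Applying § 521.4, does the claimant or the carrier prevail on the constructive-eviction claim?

claimant

— Issue I —
At Stage I.1 the claimant must meet a more-likely-than-not showing (weight exceeds 51): on (a) the weight is 52, > 51, so (a) meets the standard.
  The claimant carries Stage I.1; the carrier now bears the burden.
At Stage I.2 the carrier must meet a more-likely-than-not showing (weight exceeds 51): on (b) the weight is 48, ≤ 51, so (b) does not meet the standard; on (c) the weight is 55, which does exceed 51, so (c) meets the standard.
  Not every element is met, so the carrier fails to carry Stage I.2.
So the claimant prevails on this issue.
— Issue II —
At Stage II.1 the claimant must meet a heightened civil standard (weight is at least 74): on (d) the weight is 79 less the opposing 5 gives net 74, which does reach 74, so (d) meets the standard; on (e) the weight is 99 less the opposing 18 gives net 81, which does reach 74, so (e) meets the standard.
  Stage II.1 carried; the burden remains with the claimant.
At Stage II.2 the claimant must meet a preponderance (weight is at least 50): on (f) the weight is 95 less the opposing 44 gives net 51, which does reach 50, so (f) meets the standard.
  Stage II.2 carried; the burden shifts to the carrier.
At Stage II.3 the carrier must meet a heightened civil standard (weight is at least 74): on (g) the weight is 73, which does not reach 74, so (g) does not meet the standard; on (h) the weight is 72, which does not reach 74, so (h) does not meet the standard.
  Stage II.3 not carried; the carrier fails its burden.
The analysis ends at Stage II.3; the claimant prevails on this issue.
— Issue III —
Stage III.1 — burden on claimant; standard: a more-likely-than-not showing (weight is at least 51).
    (i): 58 ≥ 51 [met]
    (j): 93 − 36 = 57 ≥ 51 [met]
  Stage III.1 is satisfied; the onus moves to the carrier.
Stage III.2 — burden on carrier; standard: clear and convincing evidence (weight is at least 70).
    (k): 64 < 70 [not met]
  Not every element is met, so the carrier fails to carry Stage III.2.
The claimant prevails on this issue.
Per-issue: Issue I → claimant; Issue II → claimant; Issue III → claimant. The claimant must prevail on every issue; overall, the claimant prevails.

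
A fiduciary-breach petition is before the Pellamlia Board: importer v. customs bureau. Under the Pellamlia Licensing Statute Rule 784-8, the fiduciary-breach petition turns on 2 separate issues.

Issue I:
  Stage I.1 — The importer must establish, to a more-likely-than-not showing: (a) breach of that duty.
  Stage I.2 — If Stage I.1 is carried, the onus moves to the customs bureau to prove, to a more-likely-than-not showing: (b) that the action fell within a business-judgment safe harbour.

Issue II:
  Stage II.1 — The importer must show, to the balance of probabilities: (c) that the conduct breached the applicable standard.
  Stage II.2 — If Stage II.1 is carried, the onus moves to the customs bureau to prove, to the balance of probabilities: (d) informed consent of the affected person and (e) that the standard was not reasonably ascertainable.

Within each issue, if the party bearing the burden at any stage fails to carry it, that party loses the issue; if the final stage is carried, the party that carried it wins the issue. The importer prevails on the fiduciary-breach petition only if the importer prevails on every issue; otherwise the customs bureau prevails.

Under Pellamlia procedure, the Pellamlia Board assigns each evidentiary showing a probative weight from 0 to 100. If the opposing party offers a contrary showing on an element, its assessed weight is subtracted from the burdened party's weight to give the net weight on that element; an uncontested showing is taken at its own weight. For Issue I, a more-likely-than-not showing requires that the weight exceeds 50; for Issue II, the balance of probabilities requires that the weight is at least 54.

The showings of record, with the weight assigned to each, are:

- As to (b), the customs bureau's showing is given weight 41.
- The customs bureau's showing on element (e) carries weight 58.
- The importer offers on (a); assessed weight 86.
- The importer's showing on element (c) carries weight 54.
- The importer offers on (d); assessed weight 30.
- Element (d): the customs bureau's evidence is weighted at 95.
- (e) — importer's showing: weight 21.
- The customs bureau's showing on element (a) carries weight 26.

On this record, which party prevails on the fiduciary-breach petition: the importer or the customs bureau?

importer

— Issue I —
Stage I.1 — burden on importer; standard: a more-likely-than-not showing (weight exceeds 50).
    (a): 86 − 26 = 60 > 50 [met]
  Stage I.1 is satisfied; the onus moves to the customs bureau.
Stage I.2 — burden on customs bureau; standard: a more-likely-than-not showing (weight exceeds 50).
    (b): 41 ≤ 50 [not met]
  The customs bureau does not carry Stage I.2.
So the importer prevails on this issue.
— Issue II —
At Stage II.1 the importer must meet the balance of probabilities (weight is at least 54): on (c) the weight is 54, which does reach 54, so (c) meets the standard.
  All elements met. The burden passes to the customs bureau.
At Stage II.2 the customs bureau must meet the balance of probabilities (weight is at least 54): on (d) the weight is 95 less the opposing 30 gives net 65, ≥ 54, so (d) meets the standard; on (e) the weight is 58 less the opposing 21 gives net 37, which does not reach 54, so (e) does not meet the standard.
  Not every element is met, so the customs bureau fails to carry Stage II.2.
The analysis ends at Stage II.2; the importer prevails on this issue.
Per-issue: Issue I → importer; Issue II → importer. The importer must prevail on every issue; overall, the importer prevails.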